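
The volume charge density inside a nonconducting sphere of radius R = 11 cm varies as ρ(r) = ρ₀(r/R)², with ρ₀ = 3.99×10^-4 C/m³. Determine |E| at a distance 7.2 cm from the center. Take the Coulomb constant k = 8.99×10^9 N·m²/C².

Symmetry ⇒ E = E(r) r̂. Gaussian sphere of radius r = 7.2 cm (r < R).
Integrate the density: Q_enc = 4π ∫₀^r ρ₀(r'/R)^2 r'² dr' = 4πρ₀ r^5/(5·R²) = 1.604×10^-7 C.
Since E is radial and uniform over the Gaussian sphere, Φ = E·4πr² = Q_enc/ε₀.
E = k|Q_enc|/r² = (8.99×10^9)(1.604×10^-7)/(0.072)² = 2.78×10^5 N/C.

|E| ≈ 2.78×10^5 N/C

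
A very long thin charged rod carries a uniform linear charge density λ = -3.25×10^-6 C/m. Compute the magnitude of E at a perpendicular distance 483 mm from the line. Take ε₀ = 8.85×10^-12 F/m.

1.21×10^5 V/m

By cylindrical symmetry E is radial; use a coaxial Gaussian cylinder of radius 483 mm and length L.
Q_enc = λL, so λ_enc = -3.25e-6 C/m.
Applying ∮E·dA = Q_enc/ε₀ with the end caps contributing no flux:
E = |λ_enc|/(2πε₀r) = (3.25×10^-6)/(2π·8.85×10^-12·0.483) = 1.21×10^5 N/C.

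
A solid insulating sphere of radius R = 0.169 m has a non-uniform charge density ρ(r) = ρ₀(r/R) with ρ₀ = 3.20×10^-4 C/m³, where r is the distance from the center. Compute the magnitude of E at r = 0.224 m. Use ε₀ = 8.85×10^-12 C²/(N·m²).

8.70e5 V/m

By spherical symmetry E is radial; choose a Gaussian sphere of radius r = 0.224 m (r > R, all charge enclosed).
Q_enc = 4π ∫₀^R ρ₀(r'/R)^1 r'² dr' = 4πρ₀R³/4 = 4.852×10^-6 C.
Since E is radial and uniform over the Gaussian sphere, Φ = E·4πr² = Q_enc/ε₀.
E = |Q_enc|/(4πε₀r²) = (4.852×10^-6)/(4π·8.85×10^-12·(0.224)²) = 8.70e5 N/C.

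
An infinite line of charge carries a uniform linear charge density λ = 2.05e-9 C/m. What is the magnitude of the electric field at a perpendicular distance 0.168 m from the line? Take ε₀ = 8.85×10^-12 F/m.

|E| ≈ 219 V/m

Choose a coaxial cylinder of radius r = 0.168 m (arbitrary length L) as the Gaussian surface.
Q_enc = λL, so λ_enc = 2.05×10^-9 C/m.
By Gauss's law (flux through the curved wall only), E·2πrL = λ_enc L/ε₀.
E = |λ_enc|/(2πε₀r) = (2.05×10^-9)/(2π·8.85×10^-12·0.168) = 219 N/C.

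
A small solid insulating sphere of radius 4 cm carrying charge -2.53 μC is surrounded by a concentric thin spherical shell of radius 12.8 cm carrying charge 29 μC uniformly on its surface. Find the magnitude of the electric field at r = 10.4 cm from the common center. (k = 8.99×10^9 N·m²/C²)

E = 2.10×10^6 V/m

Use a concentric Gaussian sphere at r = 10.4 cm (between the bodies, 4 cm < r < 12.8 cm).
Only the inner charge is enclosed; the outer shell contributes nothing inside itself. Q_enc = -2.53 μC = -2.53×10^-6 C.
By Gauss's law, ∮E·dA = E·4πr² = Q_enc/ε₀.
E = k|Q_enc|/r² = (8.99×10^9)(2.53e-6)/(0.104)² = 2.10×10^6 N/C.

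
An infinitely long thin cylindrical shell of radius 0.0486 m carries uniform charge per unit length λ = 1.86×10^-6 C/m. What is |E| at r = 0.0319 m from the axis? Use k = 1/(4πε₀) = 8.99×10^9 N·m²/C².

Choose a coaxial cylinder of radius r = 0.0319 m (arbitrary length L) as the Gaussian surface (r < 0.0486 m, inside the shell).
No charge is enclosed, so Gauss's law gives E·2πrL = 0 ⇒ E = 0.

E = 0 (no enclosed charge)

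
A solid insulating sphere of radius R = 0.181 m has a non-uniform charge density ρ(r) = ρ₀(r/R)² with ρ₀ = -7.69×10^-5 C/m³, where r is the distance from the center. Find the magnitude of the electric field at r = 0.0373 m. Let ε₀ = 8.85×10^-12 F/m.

E = 2.75×10^3 N/C

Take a concentric spherical Gaussian surface of radius r = 0.0373 m (r < R).
Q_enc = ∫₀^r ρ(r')·4πr'² dr' = (4πρ₀/R²) ∫₀^r r'^4 dr' = 4πρ₀ r^5/(5·R²) = -4.259e-10 C.
By Gauss's law, ∮E·dA = E·4πr² = Q_enc/ε₀.
E = |Q_enc|/(4πε₀r²) = (4.259e-10)/(4π·8.85×10^-12·(0.0373)²) = 2.75e3 N/C.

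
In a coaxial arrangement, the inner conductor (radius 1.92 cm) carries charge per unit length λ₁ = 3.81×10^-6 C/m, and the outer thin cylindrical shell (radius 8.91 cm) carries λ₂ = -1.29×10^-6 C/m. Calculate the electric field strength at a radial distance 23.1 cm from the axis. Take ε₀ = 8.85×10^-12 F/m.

Coaxial Gaussian cylinder, radius r = 23.1 cm, length L (r > 8.91 cm, enclosing both).
λ_enc = λ₁ + λ₂ = (3.81e-6) + (-1.29e-6) = 2.52e-6 C/m.
By Gauss's law (flux through the curved wall only), E·2πrL = λ_enc L/ε₀.
E = |λ_enc|/(2πε₀r) = (2.52e-6)/(2π·8.85×10^-12·0.231) = 1.96×10^5 N/C.

E = 1.96×10^5 N/C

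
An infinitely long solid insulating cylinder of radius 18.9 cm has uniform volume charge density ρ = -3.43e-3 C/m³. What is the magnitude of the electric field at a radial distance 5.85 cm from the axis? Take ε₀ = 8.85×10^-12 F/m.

|E| = 1.13×10^7 N/C

Take a coaxial cylindrical Gaussian surface of radius r = 5.85 cm and length L (r < R).
Enclosed charge per unit length: λ_enc = ρ·πr² = (-3.43e-3)π(0.0585)² = -3.688×10^-5 C/m.
Applying ∮E·dA = Q_enc/ε₀ with the end caps contributing no flux:
E = |λ_enc|/(2πε₀r) = (3.688×10^-5)/(2π·8.85×10^-12·0.0585) = 1.13×10^7 N/C.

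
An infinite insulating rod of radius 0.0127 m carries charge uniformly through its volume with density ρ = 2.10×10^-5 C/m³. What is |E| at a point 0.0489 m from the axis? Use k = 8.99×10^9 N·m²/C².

E ≈ 3.91×10^3 V/m

By cylindrical symmetry E is radial; use a coaxial Gaussian cylinder of radius 0.0489 m and length L (r > 0.0127 m, full cross-section enclosed).
λ_enc = ρ·πR² = (2.10×10^-5)π(0.0127)² = 1.064×10^-8 C/m.
Gauss's law: E·2πrL = λ_enc L/ε₀.
E = 2k|λ_enc|/r = 2(8.99×10^9)(1.064×10^-8)/(0.0489) = 3.91×10^3 N/C.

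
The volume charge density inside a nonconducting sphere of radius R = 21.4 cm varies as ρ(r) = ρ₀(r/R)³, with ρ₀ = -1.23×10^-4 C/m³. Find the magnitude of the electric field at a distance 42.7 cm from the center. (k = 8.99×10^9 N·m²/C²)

|E| ≈ 1.24×10^5 N/C

Symmetry ⇒ E = E(r) r̂. Gaussian sphere of radius r = 42.7 cm (r > R, all charge enclosed).
Q_enc = 4π ∫₀^R ρ₀(r'/R)^3 r'² dr' = 4πρ₀R³/6 = -2.525×10^-6 C.
By Gauss's law, ∮E·dA = E·4πr² = Q_enc/ε₀.
E = k|Q_enc|/r² = (8.99×10^9)(2.525×10^-6)/(0.427)² = 1.24×10^5 N/C.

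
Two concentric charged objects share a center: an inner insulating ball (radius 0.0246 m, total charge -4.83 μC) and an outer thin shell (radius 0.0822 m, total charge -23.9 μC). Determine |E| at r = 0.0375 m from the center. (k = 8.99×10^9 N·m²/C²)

Take a concentric spherical Gaussian surface of radius r = 0.0375 m (between the bodies, 0.0246 m < r < 0.0822 m).
Only the inner charge is enclosed; the outer shell contributes nothing inside itself. Q_enc = -4.83 μC = -4.83×10^-6 C.
Since E is radial and uniform over the Gaussian sphere, Φ = E·4πr² = Q_enc/ε₀.
E = k|Q_enc|/r² = (8.99×10^9)(4.83×10^-6)/(0.0375)² = 3.09×10^7 N/C.

3.09×10^7 N/C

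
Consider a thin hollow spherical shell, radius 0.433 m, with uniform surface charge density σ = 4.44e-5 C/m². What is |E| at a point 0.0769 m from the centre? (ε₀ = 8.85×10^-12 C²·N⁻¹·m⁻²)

|E| = 0 N/C

By spherical symmetry E is radial; choose a Gaussian sphere of radius r = 0.0769 m (inside the shell, r < 0.433 m).
All the charge is outside the Gaussian surface: Q_enc = 0, hence E = 0 everywhere inside the shell.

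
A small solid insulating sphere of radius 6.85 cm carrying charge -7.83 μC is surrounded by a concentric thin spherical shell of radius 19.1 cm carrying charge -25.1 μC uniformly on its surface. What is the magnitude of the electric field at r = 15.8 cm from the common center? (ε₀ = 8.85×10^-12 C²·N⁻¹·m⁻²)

By spherical symmetry E is radial; choose a Gaussian sphere of radius r = 15.8 cm (between the bodies, 6.85 cm < r < 19.1 cm).
The shell at 19.1 cm lies outside the Gaussian surface, so Q_enc = -7.83 μC = -7.83×10^-6 C.
By Gauss's law, ∮E·dA = E·4πr² = Q_enc/ε₀.
E = |Q_enc|/(4πε₀r²) = (7.83×10^-6)/(4π·8.85×10^-12·(0.158)²) = 2.82×10^6 N/C.

|E| ≈ 2.82×10^6 N/C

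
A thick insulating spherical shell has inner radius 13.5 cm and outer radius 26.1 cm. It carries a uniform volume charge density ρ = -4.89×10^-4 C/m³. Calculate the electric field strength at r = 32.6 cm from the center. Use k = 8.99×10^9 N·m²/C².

E ≈ 2.65×10^6 N/C

Use a concentric Gaussian sphere at r = 32.6 cm (r > 26.1 cm, enclosing the whole shell).
Q_enc = ρ·(4π/3)(b³ − a³) = (-4.89×10^-4)·(4π/3)·((0.261)³ − (0.135)³) = -3.138e-5 C.
Since E is radial and uniform over the Gaussian sphere, Φ = E·4πr² = Q_enc/ε₀.
E = k|Q_enc|/r² = (8.99×10^9)(3.138×10^-5)/(0.326)² = 2.65×10^6 N/C.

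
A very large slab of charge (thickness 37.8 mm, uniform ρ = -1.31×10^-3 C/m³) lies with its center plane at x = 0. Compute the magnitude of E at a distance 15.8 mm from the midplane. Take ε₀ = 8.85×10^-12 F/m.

By symmetry E is perpendicular to the slab. A Gaussian pillbox from −15.8 mm to +15.8 mm (face area A) lies entirely within the slab.
Q_enc = ρ·(2x)·A and flux = 2EA, so 2EA = 2ρxA/ε₀ ⇒ E = |ρ|x/ε₀.
E = (1.31×10^-3)(0.0158)/(8.85×10^-12) = 2.34×10^6 N/C.

E ≈ 2.34×10^6 N/C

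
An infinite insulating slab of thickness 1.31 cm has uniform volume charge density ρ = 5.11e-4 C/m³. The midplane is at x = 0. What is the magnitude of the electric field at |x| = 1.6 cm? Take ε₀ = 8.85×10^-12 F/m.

3.78×10^5 N/C

The point |x| = 1.6 cm lies outside the slab (half-thickness 0.00655 m). A symmetric pillbox spanning the full slab encloses Q_enc = ρ·d·A.
Flux = 2EA ⇒ E = |ρ|d/(2ε₀), independent of distance outside.
E = (5.11×10^-4)(0.0131)/(2·8.85×10^-12) = 3.78×10^5 N/C.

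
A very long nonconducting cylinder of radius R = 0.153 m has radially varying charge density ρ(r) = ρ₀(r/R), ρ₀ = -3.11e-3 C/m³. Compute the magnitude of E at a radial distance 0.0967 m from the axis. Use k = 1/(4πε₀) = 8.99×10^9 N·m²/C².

Take a coaxial cylindrical Gaussian surface of radius r = 0.0967 m and length L (r < R).
Integrating ρ over the cross-section to radius r: λ_enc = (2πρ₀/R) ∫₀^r r'^2 dr' = 2πρ₀ r^3/(3·R) = -3.85×10^-5 C/m.
Gauss's law: E·2πrL = λ_enc L/ε₀.
E = 2k|λ_enc|/r = 2(8.99×10^9)(3.85×10^-5)/(0.0967) = 7.16e6 N/C.

E ≈ 7.16e6 N/C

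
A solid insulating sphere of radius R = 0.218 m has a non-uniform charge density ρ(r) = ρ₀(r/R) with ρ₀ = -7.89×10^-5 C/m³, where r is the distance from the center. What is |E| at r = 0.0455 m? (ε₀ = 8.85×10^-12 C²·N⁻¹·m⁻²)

Take a concentric spherical Gaussian surface of radius r = 0.0455 m (r < R).
Q_enc = ∫₀^r ρ(r')·4πr'² dr' = (4πρ₀/R) ∫₀^r r'^3 dr' = 4πρ₀ r^4/(4·R) = -4.873×10^-9 C.
By Gauss's law, ∮E·dA = E·4πr² = Q_enc/ε₀.
E = |Q_enc|/(4πε₀r²) = (4.873×10^-9)/(4π·8.85×10^-12·(0.0455)²) = 2.12×10^4 N/C.

|E| ≈ 2.12×10^4 N/C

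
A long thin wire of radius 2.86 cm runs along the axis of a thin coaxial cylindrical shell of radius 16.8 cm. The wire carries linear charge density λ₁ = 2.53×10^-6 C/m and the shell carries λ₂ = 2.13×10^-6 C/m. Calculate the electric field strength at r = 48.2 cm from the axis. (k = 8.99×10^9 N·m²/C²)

|E| = 1.74e5 N/C

Choose a coaxial cylinder of radius r = 48.2 cm (arbitrary length L) as the Gaussian surface (r > 16.8 cm, enclosing both).
λ_enc = λ₁ + λ₂ = (2.53e-6) + (2.13×10^-6) = 4.66×10^-6 C/m.
By Gauss's law (flux through the curved wall only), E·2πrL = λ_enc L/ε₀.
E = 2k|λ_enc|/r = 2(8.99×10^9)(4.66e-6)/(0.482) = 1.74×10^5 N/C.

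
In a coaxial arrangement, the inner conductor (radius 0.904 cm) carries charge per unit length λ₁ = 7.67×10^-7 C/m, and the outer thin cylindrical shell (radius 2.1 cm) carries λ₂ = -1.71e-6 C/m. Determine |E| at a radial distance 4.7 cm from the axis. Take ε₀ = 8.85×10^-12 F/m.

Coaxial Gaussian cylinder, radius r = 4.7 cm, length L (r > 2.1 cm, enclosing both).
λ_enc = λ₁ + λ₂ = (7.67×10^-7) + (-1.71e-6) = -9.43×10^-7 C/m.
Applying ∮E·dA = Q_enc/ε₀ with the end caps contributing no flux:
E = |λ_enc|/(2πε₀r) = (9.43×10^-7)/(2π·8.85×10^-12·0.047) = 3.61×10^5 N/C.

E ≈ 3.61×10^5 N/C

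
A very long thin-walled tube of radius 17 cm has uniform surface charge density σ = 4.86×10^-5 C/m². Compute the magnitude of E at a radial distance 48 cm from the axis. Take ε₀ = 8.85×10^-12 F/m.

Choose a coaxial cylinder of radius r = 48 cm (arbitrary length L) as the Gaussian surface (r > 17 cm).
The whole shell is enclosed: λ_enc = σ·2πR = (4.86e-5)·2π·(0.17) = 5.191×10^-5 C/m.
By Gauss's law (flux through the curved wall only), E·2πrL = λ_enc L/ε₀.
E = |λ_enc|/(2πε₀r) = (5.191×10^-5)/(2π·8.85×10^-12·0.48) = 1.94×10^6 N/C.

E = 1.94×10^6 N/C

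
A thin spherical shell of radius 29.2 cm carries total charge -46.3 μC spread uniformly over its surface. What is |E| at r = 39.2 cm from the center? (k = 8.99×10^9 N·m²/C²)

Symmetry ⇒ E = E(r) r̂. Gaussian sphere of radius r = 39.2 cm (r > 29.2 cm).
The entire shell is enclosed: Q_enc = -4.63e-5 C.
Since E is radial and uniform over the Gaussian sphere, Φ = E·4πr² = Q_enc/ε₀.
E = k|Q_enc|/r² = (8.99×10^9)(4.63×10^-5)/(0.392)² = 2.71×10^6 N/C.

E ≈ 2.71e6 N/C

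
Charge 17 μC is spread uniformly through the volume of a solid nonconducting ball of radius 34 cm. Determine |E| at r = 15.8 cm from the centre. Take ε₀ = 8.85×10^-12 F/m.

Take a concentric spherical Gaussian surface of radius r = 15.8 cm (r < R).
For a uniform sphere the enclosed fraction is (r/R)³, so Q_enc = (17 μC)(0.158/0.34)³ = 1.706e-6 C.
Applying ∮E·dA = Q_enc/ε₀ with Φ = E(4πr²):
E = |Q_enc|/(4πε₀r²) = (1.706e-6)/(4π·8.85×10^-12·(0.158)²) = 6.14×10^5 N/C.

|E| = 6.14×10^5 V/m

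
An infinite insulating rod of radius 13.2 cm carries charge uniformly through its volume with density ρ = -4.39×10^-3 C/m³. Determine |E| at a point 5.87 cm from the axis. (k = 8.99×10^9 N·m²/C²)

Coaxial Gaussian cylinder, radius r = 5.87 cm, length L (r < R).
Enclosed charge per unit length: λ_enc = ρ·πr² = (-4.39×10^-3)π(0.0587)² = -4.752×10^-5 C/m.
Since E is radial and uniform over the curved surface, Φ = E·2πrL = Q_enc/ε₀ = λ_enc L/ε₀.
E = 2k|λ_enc|/r = 2(8.99×10^9)(4.752×10^-5)/(0.0587) = 1.46×10^7 N/C.

|E| ≈ 1.46×10^7 V/m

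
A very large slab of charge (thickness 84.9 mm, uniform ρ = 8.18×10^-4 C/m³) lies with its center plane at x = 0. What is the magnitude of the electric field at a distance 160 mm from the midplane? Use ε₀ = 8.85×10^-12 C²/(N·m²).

The point |x| = 160 mm lies outside the slab (half-thickness 0.04245 m). A symmetric pillbox spanning the full slab encloses Q_enc = ρ·d·A.
Flux = 2EA ⇒ E = |ρ|d/(2ε₀), independent of distance outside.
E = (8.18e-4)(0.0849)/(2·8.85×10^-12) = 3.92e6 N/C.

E = 3.92×10^6 N/C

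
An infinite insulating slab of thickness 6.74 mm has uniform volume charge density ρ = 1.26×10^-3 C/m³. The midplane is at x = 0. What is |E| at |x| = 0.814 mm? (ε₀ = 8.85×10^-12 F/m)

By symmetry E is perpendicular to the slab. A Gaussian pillbox from −0.814 mm to +0.814 mm (face area A) lies entirely within the slab.
Q_enc = ρ·(2x)·A and flux = 2EA, so 2EA = 2ρxA/ε₀ ⇒ E = |ρ|x/ε₀.
E = (1.26×10^-3)(0.000814)/(8.85×10^-12) = 1.16×10^5 N/C.

E ≈ 1.16×10^5 N/C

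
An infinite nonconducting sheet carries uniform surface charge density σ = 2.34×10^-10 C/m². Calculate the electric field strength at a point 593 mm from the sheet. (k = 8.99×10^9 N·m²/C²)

13.2 N/C

Choose a cylindrical pillbox piercing the sheet, end faces (area A) parallel to it.
Flux Φ = 2EA and Q_enc = σA, so 2EA = σA/ε₀ ⇒ E = |σ|/(2ε₀), independent of distance.
E = 2πk|σ| = 2π(8.99×10^9)(2.34×10^-10) = 13.2 N/C.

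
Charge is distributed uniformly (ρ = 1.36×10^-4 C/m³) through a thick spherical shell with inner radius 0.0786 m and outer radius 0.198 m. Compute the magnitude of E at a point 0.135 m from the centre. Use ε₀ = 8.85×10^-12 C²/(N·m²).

5.55×10^5 N/C

Use a concentric Gaussian sphere at r = 0.135 m (within the shell material, 0.0786 m < r < 0.198 m).
Enclosed charge is the volume from a to r: Q_enc = (4π/3)ρ(r³ − a³) = 1.125e-6 C.
Gauss's law: E·4πr² = Q_enc/ε₀.
E = |Q_enc|/(4πε₀r²) = (1.125×10^-6)/(4π·8.85×10^-12·(0.135)²) = 5.55×10^5 N/C.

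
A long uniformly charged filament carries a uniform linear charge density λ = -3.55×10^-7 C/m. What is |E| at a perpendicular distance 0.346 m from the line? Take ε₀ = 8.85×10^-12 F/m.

|E| ≈ 1.85×10^4 N/C

Take a coaxial cylindrical Gaussian surface of radius r = 0.346 m and length L.
Q_enc = λL, so λ_enc = -3.55×10^-7 C/m.
Gauss's law: E·2πrL = λ_enc L/ε₀.
E = |λ_enc|/(2πε₀r) = (3.55×10^-7)/(2π·8.85×10^-12·0.346) = 1.85×10^4 N/C.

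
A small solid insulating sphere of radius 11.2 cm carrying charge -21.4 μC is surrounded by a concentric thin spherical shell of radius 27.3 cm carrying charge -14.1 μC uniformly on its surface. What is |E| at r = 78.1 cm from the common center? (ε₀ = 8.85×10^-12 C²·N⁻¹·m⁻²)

E ≈ 5.23e5 V/m

By spherical symmetry E is radial; choose a Gaussian sphere of radius r = 78.1 cm (r > 27.3 cm, enclosing both).
Q_enc = (-21.4 μC) + (-14.1 μC) = -3.55×10^-5 C.
Gauss's law: E·4πr² = Q_enc/ε₀.
E = |Q_enc|/(4πε₀r²) = (3.55×10^-5)/(4π·8.85×10^-12·(0.781)²) = 5.23×10^5 N/C.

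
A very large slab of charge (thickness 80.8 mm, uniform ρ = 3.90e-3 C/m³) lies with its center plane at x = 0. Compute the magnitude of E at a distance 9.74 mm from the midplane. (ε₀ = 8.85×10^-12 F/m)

|E| ≈ 4.29e6 N/C

By symmetry E is perpendicular to the slab. A Gaussian pillbox from −9.74 mm to +9.74 mm (face area A) lies entirely within the slab.
Q_enc = ρ·(2x)·A and flux = 2EA, so 2EA = 2ρxA/ε₀ ⇒ E = |ρ|x/ε₀.
E = (3.90×10^-3)(0.00974)/(8.85×10^-12) = 4.29×10^6 N/C.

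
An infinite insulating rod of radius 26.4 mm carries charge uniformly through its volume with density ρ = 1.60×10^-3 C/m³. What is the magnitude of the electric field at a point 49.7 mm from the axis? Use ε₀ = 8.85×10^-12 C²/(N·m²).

By cylindrical symmetry E is radial; use a coaxial Gaussian cylinder of radius 49.7 mm and length L (r > 26.4 mm, full cross-section enclosed).
λ_enc = ρ·πR² = (1.60×10^-3)π(0.0264)² = 3.503×10^-6 C/m.
Since E is radial and uniform over the curved surface, Φ = E·2πrL = Q_enc/ε₀ = λ_enc L/ε₀.
E = |λ_enc|/(2πε₀r) = (3.503×10^-6)/(2π·8.85×10^-12·0.0497) = 1.27×10^6 N/C.

E = 1.27e6 N/C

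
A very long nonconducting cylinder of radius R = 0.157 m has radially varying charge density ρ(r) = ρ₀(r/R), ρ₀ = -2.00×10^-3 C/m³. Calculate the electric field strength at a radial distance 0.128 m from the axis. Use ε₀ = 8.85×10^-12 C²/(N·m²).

7.86e6 N/C

Coaxial Gaussian cylinder, radius r = 0.128 m, length L (r < R).
Integrating ρ over the cross-section to radius r: λ_enc = (2πρ₀/R) ∫₀^r r'^2 dr' = 2πρ₀ r^3/(3·R) = -5.595e-5 C/m.
By Gauss's law (flux through the curved wall only), E·2πrL = λ_enc L/ε₀.
E = |λ_enc|/(2πε₀r) = (5.595e-5)/(2π·8.85×10^-12·0.128) = 7.86e6 N/C.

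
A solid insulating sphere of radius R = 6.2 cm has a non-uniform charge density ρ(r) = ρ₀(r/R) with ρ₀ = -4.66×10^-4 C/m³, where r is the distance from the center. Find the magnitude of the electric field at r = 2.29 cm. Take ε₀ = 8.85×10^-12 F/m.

Symmetry ⇒ E = E(r) r̂. Gaussian sphere of radius r = 2.29 cm (r < R).
Q_enc = ∫₀^r ρ(r')·4πr'² dr' = (4πρ₀/R) ∫₀^r r'^3 dr' = 4πρ₀ r^4/(4·R) = -6.494×10^-9 C.
Since E is radial and uniform over the Gaussian sphere, Φ = E·4πr² = Q_enc/ε₀.
E = |Q_enc|/(4πε₀r²) = (6.494×10^-9)/(4π·8.85×10^-12·(0.0229)²) = 1.11×10^5 N/C.

1.11×10^5 N/C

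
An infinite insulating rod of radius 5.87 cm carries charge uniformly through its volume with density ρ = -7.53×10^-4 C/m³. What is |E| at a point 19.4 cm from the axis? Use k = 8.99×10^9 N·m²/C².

Coaxial Gaussian cylinder, radius r = 19.4 cm, length L (r > 5.87 cm, full cross-section enclosed).
λ_enc = ρ·πR² = (-7.53e-4)π(0.0587)² = -8.151e-6 C/m.
Gauss's law: E·2πrL = λ_enc L/ε₀.
E = 2k|λ_enc|/r = 2(8.99×10^9)(8.151×10^-6)/(0.194) = 7.55×10^5 N/C.

|E| ≈ 7.55e5 V/m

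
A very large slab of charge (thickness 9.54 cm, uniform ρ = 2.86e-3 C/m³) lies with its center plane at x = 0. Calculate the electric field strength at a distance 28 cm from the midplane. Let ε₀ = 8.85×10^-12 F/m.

The point |x| = 28 cm lies outside the slab (half-thickness 0.0477 m). A symmetric pillbox spanning the full slab encloses Q_enc = ρ·d·A.
Flux = 2EA ⇒ E = |ρ|d/(2ε₀), independent of distance outside.
E = (2.86e-3)(0.0954)/(2·8.85×10^-12) = 1.54e7 N/C.

E ≈ 1.54×10^7 V/m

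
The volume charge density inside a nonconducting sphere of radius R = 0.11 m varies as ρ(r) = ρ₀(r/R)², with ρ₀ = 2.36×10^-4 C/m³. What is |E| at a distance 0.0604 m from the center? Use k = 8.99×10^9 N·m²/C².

|E| = 9.71×10^4 V/m

Take a concentric spherical Gaussian surface of radius r = 0.0604 m (r < R).
Q_enc = ∫₀^r ρ(r')·4πr'² dr' = (4πρ₀/R²) ∫₀^r r'^4 dr' = 4πρ₀ r^5/(5·R²) = 3.94e-8 C.
Gauss's law: E·4πr² = Q_enc/ε₀.
E = k|Q_enc|/r² = (8.99×10^9)(3.94e-8)/(0.0604)² = 9.71×10^4 N/C.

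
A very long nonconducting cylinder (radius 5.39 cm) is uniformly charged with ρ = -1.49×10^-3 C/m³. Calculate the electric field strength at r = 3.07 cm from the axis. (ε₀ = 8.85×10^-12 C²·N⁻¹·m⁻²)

Coaxial Gaussian cylinder, radius r = 3.07 cm, length L (r < R).
Enclosed charge per unit length: λ_enc = ρ·πr² = (-1.49×10^-3)π(0.0307)² = -4.412e-6 C/m.
By Gauss's law (flux through the curved wall only), E·2πrL = λ_enc L/ε₀.
E = |λ_enc|/(2πε₀r) = (4.412×10^-6)/(2π·8.85×10^-12·0.0307) = 2.58e6 N/C.

|E| = 2.58×10^6 N/C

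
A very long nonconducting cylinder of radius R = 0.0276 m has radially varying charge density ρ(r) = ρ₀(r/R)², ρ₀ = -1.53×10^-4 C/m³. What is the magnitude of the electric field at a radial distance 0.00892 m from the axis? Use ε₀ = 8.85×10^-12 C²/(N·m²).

E = 4.03×10^3 N/C

Choose a coaxial cylinder of radius r = 0.00892 m (arbitrary length L) as the Gaussian surface (r < R).
Integrating ρ over the cross-section to radius r: λ_enc = (2πρ₀/R²) ∫₀^r r'^3 dr' = 2πρ₀ r^4/(4·R²) = -1.997×10^-9 C/m.
Applying ∮E·dA = Q_enc/ε₀ with the end caps contributing no flux:
E = |λ_enc|/(2πε₀r) = (1.997×10^-9)/(2π·8.85×10^-12·0.00892) = 4.03e3 N/C.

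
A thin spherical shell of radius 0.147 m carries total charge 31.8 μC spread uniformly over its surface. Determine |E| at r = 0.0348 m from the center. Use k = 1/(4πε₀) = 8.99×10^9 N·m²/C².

|E| = 0 V/m

By spherical symmetry E is radial; choose a Gaussian sphere of radius r = 0.0348 m (inside the shell, r < 0.147 m).
No charge lies within this surface, so Q_enc = 0 and Gauss's law gives E·4πr² = 0 ⇒ E = 0.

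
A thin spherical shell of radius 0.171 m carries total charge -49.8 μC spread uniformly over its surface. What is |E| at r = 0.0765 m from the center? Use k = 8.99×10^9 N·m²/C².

|E| = 0 N/C

By spherical symmetry E is radial; choose a Gaussian sphere of radius r = 0.0765 m (inside the shell, r < 0.171 m).
All the charge is outside the Gaussian surface: Q_enc = 0, hence E = 0 everywhere inside the shell.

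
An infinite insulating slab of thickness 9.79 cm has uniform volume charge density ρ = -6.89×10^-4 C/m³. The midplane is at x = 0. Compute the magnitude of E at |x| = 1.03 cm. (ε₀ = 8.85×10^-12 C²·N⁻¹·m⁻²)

By symmetry E is perpendicular to the slab. A Gaussian pillbox from −1.03 cm to +1.03 cm (face area A) lies entirely within the slab.
Q_enc = ρ·(2x)·A and flux = 2EA, so 2EA = 2ρxA/ε₀ ⇒ E = |ρ|x/ε₀.
E = (6.89×10^-4)(0.0103)/(8.85×10^-12) = 8.02×10^5 N/C.

8.02×10^5 N/C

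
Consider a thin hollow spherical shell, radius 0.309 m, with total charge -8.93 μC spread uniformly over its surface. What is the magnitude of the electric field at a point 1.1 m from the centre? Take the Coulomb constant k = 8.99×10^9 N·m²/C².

E = 6.63×10^4 V/m

Use a concentric Gaussian sphere at r = 1.1 m (r > 0.309 m).
The entire shell is enclosed: Q_enc = -8.93×10^-6 C.
Applying ∮E·dA = Q_enc/ε₀ with Φ = E(4πr²):
E = k|Q_enc|/r² = (8.99×10^9)(8.93×10^-6)/(1.1)² = 6.63e4 N/C.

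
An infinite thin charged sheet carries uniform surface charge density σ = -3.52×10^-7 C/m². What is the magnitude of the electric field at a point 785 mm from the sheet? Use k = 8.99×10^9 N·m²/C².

1.99×10^4 N/C

The symmetry is planar: E is normal to the sheet and the same magnitude on both sides. Take a pillbox straddling the sheet with end-cap area A.
Only the two end caps contribute flux: Φ = 2EA. With Q_enc = σA, Gauss's law gives E = |σ|/(2ε₀).
E = 2πk|σ| = 2π(8.99×10^9)(3.52e-7) = 1.99e4 N/C.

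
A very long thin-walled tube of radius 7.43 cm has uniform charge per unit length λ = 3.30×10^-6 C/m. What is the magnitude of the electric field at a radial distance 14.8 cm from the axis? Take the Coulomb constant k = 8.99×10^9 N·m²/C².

4.01e5 V/m

By cylindrical symmetry E is radial; use a coaxial Gaussian cylinder of radius 14.8 cm and length L (r > 7.43 cm).
The full line charge is enclosed: λ_enc = 3.30×10^-6 C/m.
Applying ∮E·dA = Q_enc/ε₀ with the end caps contributing no flux:
E = 2k|λ_enc|/r = 2(8.99×10^9)(3.30×10^-6)/(0.148) = 4.01×10^5 N/C.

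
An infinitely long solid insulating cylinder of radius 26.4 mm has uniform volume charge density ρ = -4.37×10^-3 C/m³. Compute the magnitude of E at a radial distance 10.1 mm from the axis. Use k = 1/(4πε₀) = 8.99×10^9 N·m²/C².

E ≈ 2.49×10^6 N/C

Take a coaxial cylindrical Gaussian surface of radius r = 10.1 mm and length L (r < R).
Enclosed charge per unit length: λ_enc = ρ·πr² = (-4.37×10^-3)π(0.0101)² = -1.40e-6 C/m.
Since E is radial and uniform over the curved surface, Φ = E·2πrL = Q_enc/ε₀ = λ_enc L/ε₀.
E = 2k|λ_enc|/r = 2(8.99×10^9)(1.40×10^-6)/(0.0101) = 2.49e6 N/C.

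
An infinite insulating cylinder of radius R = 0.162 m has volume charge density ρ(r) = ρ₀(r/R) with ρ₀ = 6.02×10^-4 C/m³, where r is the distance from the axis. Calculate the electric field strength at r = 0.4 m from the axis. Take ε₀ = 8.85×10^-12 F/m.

|E| ≈ 1.49×10^6 V/m

Coaxial Gaussian cylinder, radius r = 0.4 m, length L (r > R, full charge per length enclosed).
λ_enc = 2π ∫₀^R ρ₀(r'/R)^1 r' dr' = 2πρ₀R²/3 = 3.309e-5 C/m.
By Gauss's law (flux through the curved wall only), E·2πrL = λ_enc L/ε₀.
E = |λ_enc|/(2πε₀r) = (3.309×10^-5)/(2π·8.85×10^-12·0.4) = 1.49e6 N/C.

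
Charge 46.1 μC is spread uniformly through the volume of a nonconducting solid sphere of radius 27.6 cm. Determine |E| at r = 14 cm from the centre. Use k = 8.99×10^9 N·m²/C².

2.76×10^6 V/m

Take a concentric spherical Gaussian surface of radius r = 14 cm (r < R).
For a uniform sphere the enclosed fraction is (r/R)³, so Q_enc = (46.1 μC)(0.14/0.276)³ = 6.017×10^-6 C.
Since E is radial and uniform over the Gaussian sphere, Φ = E·4πr² = Q_enc/ε₀.
E = k|Q_enc|/r² = (8.99×10^9)(6.017×10^-6)/(0.14)² = 2.76×10^6 N/C.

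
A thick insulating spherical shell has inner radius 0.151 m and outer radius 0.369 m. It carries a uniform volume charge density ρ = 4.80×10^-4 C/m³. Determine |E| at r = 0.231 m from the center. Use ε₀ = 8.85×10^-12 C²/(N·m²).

|E| = 3.01×10^6 N/C

Symmetry ⇒ E = E(r) r̂. Gaussian sphere of radius r = 0.231 m (within the shell material, 0.151 m < r < 0.369 m).
Only the shell between 0.151 m and r is enclosed: Q_enc = ρ·(4π/3)(r³ − a³) = (4.80e-4)·(4π/3)·((0.231)³ − (0.151)³) = 1.786e-5 C.
Applying ∮E·dA = Q_enc/ε₀ with Φ = E(4πr²):
E = |Q_enc|/(4πε₀r²) = (1.786×10^-5)/(4π·8.85×10^-12·(0.231)²) = 3.01e6 N/C.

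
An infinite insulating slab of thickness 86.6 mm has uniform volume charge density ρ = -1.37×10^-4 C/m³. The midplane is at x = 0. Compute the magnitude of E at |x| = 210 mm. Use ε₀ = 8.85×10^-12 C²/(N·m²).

|E| = 6.70×10^5 N/C

The point |x| = 210 mm lies outside the slab (half-thickness 0.0433 m). A symmetric pillbox spanning the full slab encloses Q_enc = ρ·d·A.
Flux = 2EA ⇒ E = |ρ|d/(2ε₀), independent of distance outside.
E = (1.37×10^-4)(0.0866)/(2·8.85×10^-12) = 6.70×10^5 N/C.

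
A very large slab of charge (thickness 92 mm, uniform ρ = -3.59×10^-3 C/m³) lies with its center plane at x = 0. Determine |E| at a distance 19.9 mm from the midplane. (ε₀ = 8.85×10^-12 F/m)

8.07e6 N/C

By symmetry E is perpendicular to the slab. A Gaussian pillbox from −19.9 mm to +19.9 mm (face area A) lies entirely within the slab.
Q_enc = ρ·(2x)·A and flux = 2EA, so 2EA = 2ρxA/ε₀ ⇒ E = |ρ|x/ε₀.
E = (3.59×10^-3)(0.0199)/(8.85×10^-12) = 8.07×10^6 N/C.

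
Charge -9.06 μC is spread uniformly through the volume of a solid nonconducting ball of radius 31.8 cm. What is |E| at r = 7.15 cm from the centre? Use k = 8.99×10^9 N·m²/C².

Use a concentric Gaussian sphere at r = 7.15 cm (r < R).
Only the charge within r is enclosed: Q_enc = Q·(r/R)³ = (-9.06 μC)·(7.15 cm/31.8 cm)³ = -1.03×10^-7 C.
Applying ∮E·dA = Q_enc/ε₀ with Φ = E(4πr²):
E = k|Q_enc|/r² = (8.99×10^9)(1.03×10^-7)/(0.0715)² = 1.81×10^5 N/C.

E ≈ 1.81e5 N/C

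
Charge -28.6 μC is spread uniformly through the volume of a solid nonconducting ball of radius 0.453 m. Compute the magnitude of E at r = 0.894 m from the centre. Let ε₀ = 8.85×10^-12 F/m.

3.22e5 V/m

By spherical symmetry E is radial; choose a Gaussian sphere of radius r = 0.894 m (r > R, so the entire charge is enclosed).
Q_enc = -28.6 μC = -2.86×10^-5 C.
Gauss's law: E·4πr² = Q_enc/ε₀.
E = |Q_enc|/(4πε₀r²) = (2.86×10^-5)/(4π·8.85×10^-12·(0.894)²) = 3.22e5 N/C.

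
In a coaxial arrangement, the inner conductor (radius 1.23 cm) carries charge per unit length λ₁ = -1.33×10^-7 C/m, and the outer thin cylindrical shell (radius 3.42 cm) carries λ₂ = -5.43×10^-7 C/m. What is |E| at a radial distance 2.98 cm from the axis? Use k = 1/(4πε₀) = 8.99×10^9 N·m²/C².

E = 8.02×10^4 V/m

Coaxial Gaussian cylinder, radius r = 2.98 cm, length L (between the conductors, 1.23 cm < r < 3.42 cm).
Only the inner wire is enclosed; the outer shell contributes nothing inside itself. λ_enc = λ₁ = -1.33×10^-7 C/m.
Applying ∮E·dA = Q_enc/ε₀ with the end caps contributing no flux:
E = 2k|λ_enc|/r = 2(8.99×10^9)(1.33×10^-7)/(0.0298) = 8.02e4 N/C.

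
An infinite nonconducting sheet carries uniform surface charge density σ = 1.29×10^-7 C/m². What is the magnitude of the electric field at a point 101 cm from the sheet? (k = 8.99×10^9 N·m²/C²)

The symmetry is planar: E is normal to the sheet and the same magnitude on both sides. Take a pillbox straddling the sheet with end-cap area A.
Flux Φ = 2EA and Q_enc = σA, so 2EA = σA/ε₀ ⇒ E = |σ|/(2ε₀), independent of distance.
E = 2πk|σ| = 2π(8.99×10^9)(1.29×10^-7) = 7.29×10^3 N/C.

|E| = 7.29×10^3 V/m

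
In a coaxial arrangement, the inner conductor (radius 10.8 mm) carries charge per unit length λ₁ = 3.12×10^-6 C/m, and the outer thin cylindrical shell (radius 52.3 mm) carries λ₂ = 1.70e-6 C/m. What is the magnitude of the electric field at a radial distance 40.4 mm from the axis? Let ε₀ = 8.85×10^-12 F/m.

Choose a coaxial cylinder of radius r = 40.4 mm (arbitrary length L) as the Gaussian surface (between the conductors, 10.8 mm < r < 52.3 mm).
The shell at 52.3 mm lies outside the Gaussian surface, so λ_enc = λ₁ = 3.12e-6 C/m.
Gauss's law: E·2πrL = λ_enc L/ε₀.
E = |λ_enc|/(2πε₀r) = (3.12×10^-6)/(2π·8.85×10^-12·0.0404) = 1.39e6 N/C.

|E| ≈ 1.39e6 V/m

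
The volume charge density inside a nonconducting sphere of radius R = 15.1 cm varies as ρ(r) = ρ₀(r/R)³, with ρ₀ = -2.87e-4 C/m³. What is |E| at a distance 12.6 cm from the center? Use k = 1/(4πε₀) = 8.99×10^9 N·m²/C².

E = 3.96×10^5 N/C

Symmetry ⇒ E = E(r) r̂. Gaussian sphere of radius r = 12.6 cm (r < R).
Q_enc = ∫₀^r ρ(r')·4πr'² dr' = (4πρ₀/R³) ∫₀^r r'^5 dr' = 4πρ₀ r^6/(6·R³) = -6.986e-7 C.
Gauss's law: E·4πr² = Q_enc/ε₀.
E = k|Q_enc|/r² = (8.99×10^9)(6.986e-7)/(0.126)² = 3.96×10^5 N/C.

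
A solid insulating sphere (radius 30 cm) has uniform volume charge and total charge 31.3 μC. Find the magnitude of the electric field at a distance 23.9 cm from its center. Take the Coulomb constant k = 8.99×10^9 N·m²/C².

2.49×10^6 N/C

Use a concentric Gaussian sphere at r = 23.9 cm (r < R).
For a uniform sphere the enclosed fraction is (r/R)³, so Q_enc = (31.3 μC)(0.239/0.3)³ = 1.583×10^-5 C.
By Gauss's law, ∮E·dA = E·4πr² = Q_enc/ε₀.
E = k|Q_enc|/r² = (8.99×10^9)(1.583e-5)/(0.239)² = 2.49×10^6 N/C.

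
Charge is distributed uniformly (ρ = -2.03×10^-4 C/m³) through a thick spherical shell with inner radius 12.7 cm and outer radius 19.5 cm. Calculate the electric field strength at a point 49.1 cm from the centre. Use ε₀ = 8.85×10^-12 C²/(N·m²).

|E| ≈ 1.70×10^5 N/C

Symmetry ⇒ E = E(r) r̂. Gaussian sphere of radius r = 49.1 cm (r > 19.5 cm, enclosing the whole shell).
Q_enc = ρ·(4π/3)(b³ − a³) = (-2.03×10^-4)·(4π/3)·((0.195)³ − (0.127)³) = -4.563×10^-6 C.
Since E is radial and uniform over the Gaussian sphere, Φ = E·4πr² = Q_enc/ε₀.
E = |Q_enc|/(4πε₀r²) = (4.563e-6)/(4π·8.85×10^-12·(0.491)²) = 1.70×10^5 N/C.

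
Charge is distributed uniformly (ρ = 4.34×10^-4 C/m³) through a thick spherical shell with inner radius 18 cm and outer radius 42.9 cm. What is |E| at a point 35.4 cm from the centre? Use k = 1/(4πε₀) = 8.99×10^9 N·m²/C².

E = 5.02×10^6 N/C

Symmetry ⇒ E = E(r) r̂. Gaussian sphere of radius r = 35.4 cm (within the shell material, 18 cm < r < 42.9 cm).
Enclosed charge is the volume from a to r: Q_enc = (4π/3)ρ(r³ − a³) = 7.004e-5 C.
Since E is radial and uniform over the Gaussian sphere, Φ = E·4πr² = Q_enc/ε₀.
E = k|Q_enc|/r² = (8.99×10^9)(7.004×10^-5)/(0.354)² = 5.02×10^6 N/C.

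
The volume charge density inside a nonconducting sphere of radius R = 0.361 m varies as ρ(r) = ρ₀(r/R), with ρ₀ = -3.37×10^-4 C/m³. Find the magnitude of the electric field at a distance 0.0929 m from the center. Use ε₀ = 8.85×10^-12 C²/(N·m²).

E ≈ 2.28×10^5 N/C

Use a concentric Gaussian sphere at r = 0.0929 m (r < R).
Q_enc = ∫₀^r ρ(r')·4πr'² dr' = (4πρ₀/R) ∫₀^r r'^3 dr' = 4πρ₀ r^4/(4·R) = -2.184×10^-7 C.
Gauss's law: E·4πr² = Q_enc/ε₀.
E = |Q_enc|/(4πε₀r²) = (2.184e-7)/(4π·8.85×10^-12·(0.0929)²) = 2.28e5 N/C.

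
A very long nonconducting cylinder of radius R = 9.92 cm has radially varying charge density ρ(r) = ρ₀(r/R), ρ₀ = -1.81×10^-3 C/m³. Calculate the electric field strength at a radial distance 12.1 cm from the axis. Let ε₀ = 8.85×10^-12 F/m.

E = 5.54×10^6 N/C

By cylindrical symmetry E is radial; use a coaxial Gaussian cylinder of radius 12.1 cm and length L (r > R, full charge per length enclosed).
λ_enc = 2π ∫₀^R ρ₀(r'/R)^1 r' dr' = 2πρ₀R²/3 = -3.73e-5 C/m.
By Gauss's law (flux through the curved wall only), E·2πrL = λ_enc L/ε₀.
E = |λ_enc|/(2πε₀r) = (3.73×10^-5)/(2π·8.85×10^-12·0.121) = 5.54e6 N/C.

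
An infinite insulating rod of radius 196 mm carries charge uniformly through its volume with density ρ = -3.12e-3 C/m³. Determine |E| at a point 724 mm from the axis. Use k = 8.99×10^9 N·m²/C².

|E| = 9.35×10^6 V/m

Coaxial Gaussian cylinder, radius r = 724 mm, length L (r > 196 mm, full cross-section enclosed).
λ_enc = ρ·πR² = (-3.12×10^-3)π(0.196)² = -3.765e-4 C/m.
By Gauss's law (flux through the curved wall only), E·2πrL = λ_enc L/ε₀.
E = 2k|λ_enc|/r = 2(8.99×10^9)(3.765e-4)/(0.724) = 9.35e6 N/C.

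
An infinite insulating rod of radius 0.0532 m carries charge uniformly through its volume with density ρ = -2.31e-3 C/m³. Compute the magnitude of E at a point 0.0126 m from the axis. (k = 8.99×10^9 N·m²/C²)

1.64×10^6 V/m

Coaxial Gaussian cylinder, radius r = 0.0126 m, length L (r < R).
Enclosed charge per unit length: λ_enc = ρ·πr² = (-2.31×10^-3)π(0.0126)² = -1.152×10^-6 C/m.
By Gauss's law (flux through the curved wall only), E·2πrL = λ_enc L/ε₀.
E = 2k|λ_enc|/r = 2(8.99×10^9)(1.152×10^-6)/(0.0126) = 1.64×10^6 N/C.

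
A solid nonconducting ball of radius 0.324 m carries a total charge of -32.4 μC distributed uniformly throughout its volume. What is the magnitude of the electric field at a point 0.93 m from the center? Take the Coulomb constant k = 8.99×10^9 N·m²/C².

Take a concentric spherical Gaussian surface of radius r = 0.93 m (r > R, so the entire charge is enclosed).
Q_enc = -32.4 μC = -3.24×10^-5 C.
Applying ∮E·dA = Q_enc/ε₀ with Φ = E(4πr²):
E = k|Q_enc|/r² = (8.99×10^9)(3.24×10^-5)/(0.93)² = 3.37e5 N/C.

3.37×10^5 V/m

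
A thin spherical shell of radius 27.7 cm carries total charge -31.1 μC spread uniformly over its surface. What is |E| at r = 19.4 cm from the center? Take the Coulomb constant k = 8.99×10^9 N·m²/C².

E = 0 (no enclosed charge)

Use a concentric Gaussian sphere at r = 19.4 cm (inside the shell, r < 27.7 cm).
No charge lies within this surface, so Q_enc = 0 and Gauss's law gives E·4πr² = 0 ⇒ E = 0.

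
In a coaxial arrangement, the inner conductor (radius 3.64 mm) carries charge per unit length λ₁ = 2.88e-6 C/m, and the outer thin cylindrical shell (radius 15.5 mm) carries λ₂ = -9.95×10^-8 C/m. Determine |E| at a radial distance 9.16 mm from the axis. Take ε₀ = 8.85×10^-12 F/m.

Choose a coaxial cylinder of radius r = 9.16 mm (arbitrary length L) as the Gaussian surface (between the conductors, 3.64 mm < r < 15.5 mm).
The shell at 15.5 mm lies outside the Gaussian surface, so λ_enc = λ₁ = 2.88×10^-6 C/m.
Gauss's law: E·2πrL = λ_enc L/ε₀.
E = |λ_enc|/(2πε₀r) = (2.88×10^-6)/(2π·8.85×10^-12·0.00916) = 5.65e6 N/C.

5.65×10^6 N/C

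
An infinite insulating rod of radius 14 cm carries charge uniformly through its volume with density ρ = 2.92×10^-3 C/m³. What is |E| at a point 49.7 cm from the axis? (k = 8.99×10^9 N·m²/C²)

By cylindrical symmetry E is radial; use a coaxial Gaussian cylinder of radius 49.7 cm and length L (r > 14 cm, full cross-section enclosed).
λ_enc = ρ·πR² = (2.92×10^-3)π(0.14)² = 1.798×10^-4 C/m.
Since E is radial and uniform over the curved surface, Φ = E·2πrL = Q_enc/ε₀ = λ_enc L/ε₀.
E = 2k|λ_enc|/r = 2(8.99×10^9)(1.798e-4)/(0.497) = 6.50e6 N/C.

|E| = 6.50×10^6 V/m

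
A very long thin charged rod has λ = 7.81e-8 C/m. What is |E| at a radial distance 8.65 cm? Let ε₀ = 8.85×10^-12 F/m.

Take a coaxial cylindrical Gaussian surface of radius r = 8.65 cm and length L.
Q_enc = λL, so λ_enc = 7.81×10^-8 C/m.
Since E is radial and uniform over the curved surface, Φ = E·2πrL = Q_enc/ε₀ = λ_enc L/ε₀.
E = |λ_enc|/(2πε₀r) = (7.81e-8)/(2π·8.85×10^-12·0.0865) = 1.62×10^4 N/C.

E ≈ 1.62×10^4 N/C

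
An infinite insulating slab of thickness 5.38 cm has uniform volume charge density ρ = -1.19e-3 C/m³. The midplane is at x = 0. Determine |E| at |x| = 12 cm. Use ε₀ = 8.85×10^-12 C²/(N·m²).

The point |x| = 12 cm lies outside the slab (half-thickness 0.0269 m). A symmetric pillbox spanning the full slab encloses Q_enc = ρ·d·A.
Flux = 2EA ⇒ E = |ρ|d/(2ε₀), independent of distance outside.
E = (1.19e-3)(0.0538)/(2·8.85×10^-12) = 3.62×10^6 N/C.

3.62e6 N/C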